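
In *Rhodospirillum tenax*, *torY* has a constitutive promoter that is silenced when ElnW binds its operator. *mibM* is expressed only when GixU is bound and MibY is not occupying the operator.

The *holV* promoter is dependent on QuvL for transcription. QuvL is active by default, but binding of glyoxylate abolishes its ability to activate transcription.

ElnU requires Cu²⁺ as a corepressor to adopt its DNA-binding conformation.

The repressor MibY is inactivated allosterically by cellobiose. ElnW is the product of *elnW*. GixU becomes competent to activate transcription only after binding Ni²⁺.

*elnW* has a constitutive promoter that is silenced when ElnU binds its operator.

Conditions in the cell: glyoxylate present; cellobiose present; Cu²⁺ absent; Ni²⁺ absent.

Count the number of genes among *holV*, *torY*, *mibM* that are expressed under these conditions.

Glyoxylate is present, so QuvL is inactive.
Required activator QuvL is absent, so *holV* is not transcribed.
→ *holV* is OFF.
Cu²⁺ is absent, so ElnU is inactive.
With no repressor bound, *elnW* is transcribed.
So ElnW is produced and active.
With repressor ElnW bound, *torY* is not transcribed.
→ *torY* is OFF.
Cellobiose is present, so MibY is inactive.
Ni²⁺ is absent, so GixU is inactive.
Required activator GixU is absent, so *mibM* is not transcribed.
→ *mibM* is OFF.
0 of the 3 genes are transcribed.

0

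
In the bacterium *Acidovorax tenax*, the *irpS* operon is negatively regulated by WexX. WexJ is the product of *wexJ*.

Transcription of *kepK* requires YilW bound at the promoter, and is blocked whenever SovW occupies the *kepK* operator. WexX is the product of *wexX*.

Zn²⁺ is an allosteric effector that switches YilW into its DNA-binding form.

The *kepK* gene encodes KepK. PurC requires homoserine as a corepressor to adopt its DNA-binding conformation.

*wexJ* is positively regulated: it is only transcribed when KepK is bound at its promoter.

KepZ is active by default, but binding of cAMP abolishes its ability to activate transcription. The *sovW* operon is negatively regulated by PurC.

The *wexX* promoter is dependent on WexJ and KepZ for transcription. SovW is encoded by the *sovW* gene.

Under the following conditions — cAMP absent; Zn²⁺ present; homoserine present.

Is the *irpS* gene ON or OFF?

Homoserine is present, so PurC is active.
With repressor PurC bound, *sovW* is not transcribed.
So SovW is not produced.
Zn²⁺ is present, so YilW is active.
No repressor is bound and YilW is active, so *kepK* is transcribed.
So KepK is produced and active.
No repressor is bound and KepK is active, so *wexJ* is transcribed.
So WexJ is produced and active.
cAMP is absent, so KepZ is active.
No repressor is bound and WexJ and KepZ are active, so *wexX* is transcribed.
So WexX is produced and active.
With repressor WexX bound, *irpS* is not transcribed.

OFF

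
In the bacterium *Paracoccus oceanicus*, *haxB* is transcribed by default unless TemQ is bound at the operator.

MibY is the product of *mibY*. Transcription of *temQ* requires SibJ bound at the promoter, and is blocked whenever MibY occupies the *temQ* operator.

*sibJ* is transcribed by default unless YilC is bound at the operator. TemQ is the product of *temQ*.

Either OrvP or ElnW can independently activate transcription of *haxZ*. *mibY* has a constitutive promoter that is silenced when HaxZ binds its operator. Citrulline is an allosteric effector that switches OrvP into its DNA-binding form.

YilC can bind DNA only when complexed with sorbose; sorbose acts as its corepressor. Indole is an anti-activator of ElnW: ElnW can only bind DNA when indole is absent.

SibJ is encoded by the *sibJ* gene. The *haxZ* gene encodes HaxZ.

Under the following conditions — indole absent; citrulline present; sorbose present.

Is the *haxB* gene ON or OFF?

Citrulline is present, so OrvP is active.
Indole is absent, so ElnW is active.
Activator OrvP is present, so *haxZ* is transcribed.
So HaxZ is produced and active.
With repressor HaxZ bound, *mibY* is not transcribed.
So MibY is not produced.
Sorbose is present, so YilC is active.
With repressor YilC bound, *sibJ* is not transcribed.
So SibJ is not produced.
Required activator SibJ is absent, so *temQ* is not transcribed.
So TemQ is not produced.
With no repressor bound, *haxB* is transcribed.

ON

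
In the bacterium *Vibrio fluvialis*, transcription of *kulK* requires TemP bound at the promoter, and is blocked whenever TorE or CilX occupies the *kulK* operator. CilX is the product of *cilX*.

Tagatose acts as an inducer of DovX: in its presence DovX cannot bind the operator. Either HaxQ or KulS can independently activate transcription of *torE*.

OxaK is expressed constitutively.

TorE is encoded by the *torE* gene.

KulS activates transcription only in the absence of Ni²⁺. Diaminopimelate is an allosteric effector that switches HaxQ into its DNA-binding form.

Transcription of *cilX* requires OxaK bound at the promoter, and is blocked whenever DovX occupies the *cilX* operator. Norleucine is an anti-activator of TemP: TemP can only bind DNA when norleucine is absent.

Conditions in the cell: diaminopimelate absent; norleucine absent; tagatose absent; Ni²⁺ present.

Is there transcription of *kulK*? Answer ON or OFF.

ON

Diaminopimelate is absent, so HaxQ is inactive.
Ni²⁺ is present, so KulS is inactive.
No activator is available at the *torE* promoter, so *torE* is not transcribed.
So TorE is not produced.
OxaK is produced constitutively and is active.
Tagatose is absent, so DovX is active.
With repressor DovX bound, *cilX* is not transcribed.
So CilX is not produced.
Norleucine is absent, so TemP is active.
No repressor is bound and TemP is active, so *kulK* is transcribed.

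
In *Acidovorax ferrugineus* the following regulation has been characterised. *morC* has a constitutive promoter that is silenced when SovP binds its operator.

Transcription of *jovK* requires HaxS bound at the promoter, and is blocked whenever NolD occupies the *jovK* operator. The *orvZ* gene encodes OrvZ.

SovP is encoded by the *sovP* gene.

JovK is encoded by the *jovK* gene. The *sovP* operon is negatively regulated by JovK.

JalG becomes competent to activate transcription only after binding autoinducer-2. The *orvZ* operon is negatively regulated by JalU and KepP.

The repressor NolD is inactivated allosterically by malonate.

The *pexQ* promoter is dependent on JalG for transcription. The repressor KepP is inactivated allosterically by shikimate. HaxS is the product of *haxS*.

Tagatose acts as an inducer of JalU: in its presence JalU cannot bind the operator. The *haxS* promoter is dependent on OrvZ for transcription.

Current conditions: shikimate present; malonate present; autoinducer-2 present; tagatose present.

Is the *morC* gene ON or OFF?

Tagatose is present, so JalU is inactive.
Shikimate is present, so KepP is inactive.
With no repressor bound, *orvZ* is transcribed.
So OrvZ is produced and active.
No repressor is bound and OrvZ is active, so *haxS* is transcribed.
So HaxS is produced and active.
Malonate is present, so NolD is inactive.
No repressor is bound and HaxS is active, so *jovK* is transcribed.
So JovK is produced and active.
With repressor JovK bound, *sovP* is not transcribed.
So SovP is not produced.
With no repressor bound, *morC* is transcribed.

ON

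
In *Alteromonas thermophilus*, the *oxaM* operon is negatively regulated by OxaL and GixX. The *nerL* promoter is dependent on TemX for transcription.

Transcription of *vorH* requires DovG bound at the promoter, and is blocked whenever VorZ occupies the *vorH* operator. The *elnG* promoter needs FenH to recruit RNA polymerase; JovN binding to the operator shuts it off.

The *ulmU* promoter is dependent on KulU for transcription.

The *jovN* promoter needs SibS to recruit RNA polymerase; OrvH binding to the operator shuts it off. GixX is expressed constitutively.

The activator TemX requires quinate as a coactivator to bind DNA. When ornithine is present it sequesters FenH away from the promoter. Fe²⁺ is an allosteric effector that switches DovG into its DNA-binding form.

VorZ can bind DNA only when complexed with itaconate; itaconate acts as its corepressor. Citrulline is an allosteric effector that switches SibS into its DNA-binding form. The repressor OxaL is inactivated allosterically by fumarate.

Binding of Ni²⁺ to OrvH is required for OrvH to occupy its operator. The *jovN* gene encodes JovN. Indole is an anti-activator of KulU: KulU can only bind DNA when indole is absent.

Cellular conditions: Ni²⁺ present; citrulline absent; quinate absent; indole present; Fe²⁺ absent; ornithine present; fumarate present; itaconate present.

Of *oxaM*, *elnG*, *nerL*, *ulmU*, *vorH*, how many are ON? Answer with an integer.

Fumarate is present, so OxaL is inactive.
GixX is produced constitutively and is active.
With repressor GixX bound, *oxaM* is not transcribed.
→ *oxaM* is OFF.
Citrulline is absent, so SibS is inactive.
Ni²⁺ is present, so OrvH is active.
With repressor OrvH bound, *jovN* is not transcribed.
So JovN is not produced.
Ornithine is present, so FenH is inactive.
Required activator FenH is absent, so *elnG* is not transcribed.
→ *elnG* is OFF.
Quinate is absent, so TemX is inactive.
Required activator TemX is absent, so *nerL* is not transcribed.
→ *nerL* is OFF.
Indole is present, so KulU is inactive.
Required activator KulU is absent, so *ulmU* is not transcribed.
→ *ulmU* is OFF.
Itaconate is present, so VorZ is active.
Fe²⁺ is absent, so DovG is inactive.
With repressor VorZ bound, *vorH* is not transcribed.
→ *vorH* is OFF.
0 of the 5 genes are transcribed.

0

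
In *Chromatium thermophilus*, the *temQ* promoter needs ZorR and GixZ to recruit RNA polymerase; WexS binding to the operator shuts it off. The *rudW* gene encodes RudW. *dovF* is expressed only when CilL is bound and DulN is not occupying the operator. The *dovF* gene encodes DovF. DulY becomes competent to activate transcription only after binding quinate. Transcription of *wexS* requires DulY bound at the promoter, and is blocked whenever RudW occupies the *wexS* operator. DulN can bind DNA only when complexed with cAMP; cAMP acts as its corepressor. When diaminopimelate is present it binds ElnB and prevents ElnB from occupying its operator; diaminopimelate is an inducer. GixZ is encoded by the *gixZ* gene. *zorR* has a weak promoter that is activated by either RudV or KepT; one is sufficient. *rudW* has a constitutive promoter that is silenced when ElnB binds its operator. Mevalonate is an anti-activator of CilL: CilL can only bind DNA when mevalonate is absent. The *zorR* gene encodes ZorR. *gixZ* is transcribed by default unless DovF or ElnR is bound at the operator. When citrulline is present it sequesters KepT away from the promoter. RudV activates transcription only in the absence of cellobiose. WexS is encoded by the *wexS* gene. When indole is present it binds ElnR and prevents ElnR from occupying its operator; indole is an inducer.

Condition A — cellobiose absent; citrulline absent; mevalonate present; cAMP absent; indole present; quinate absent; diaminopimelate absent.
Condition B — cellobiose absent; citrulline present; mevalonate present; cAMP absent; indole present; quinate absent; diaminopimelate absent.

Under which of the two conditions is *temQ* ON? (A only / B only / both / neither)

both

Condition A:
Cellobiose is absent, so RudV is active.
Citrulline is absent, so KepT is active.
Activator RudV is present, so *zorR* is transcribed.
So ZorR is produced and active.
Mevalonate is present, so CilL is inactive.
cAMP is absent, so DulN is inactive.
Required activator CilL is absent, so *dovF* is not transcribed.
So DovF is not produced.
Indole is present, so ElnR is inactive.
With no repressor bound, *gixZ* is transcribed.
So GixZ is produced and active.
Quinate is absent, so DulY is inactive.
Diaminopimelate is absent, so ElnB is active.
With repressor ElnB bound, *rudW* is not transcribed.
So RudW is not produced.
Required activator DulY is absent, so *wexS* is not transcribed.
So WexS is not produced.
No repressor is bound and ZorR and GixZ are active, so *temQ* is transcribed.
→ *temQ* is ON in A.
Condition B:
Cellobiose is absent, so RudV is active.
Citrulline is present, so KepT is inactive.
Activator RudV is present, so *zorR* is transcribed.
So ZorR is produced and active.
Mevalonate is present, so CilL is inactive.
cAMP is absent, so DulN is inactive.
Required activator CilL is absent, so *dovF* is not transcribed.
So DovF is not produced.
Indole is present, so ElnR is inactive.
With no repressor bound, *gixZ* is transcribed.
So GixZ is produced and active.
Quinate is absent, so DulY is inactive.
Diaminopimelate is absent, so ElnB is active.
With repressor ElnB bound, *rudW* is not transcribed.
So RudW is not produced.
Required activator DulY is absent, so *wexS* is not transcribed.
So WexS is not produced.
No repressor is bound and ZorR and GixZ are active, so *temQ* is transcribed.
→ *temQ* is ON in B.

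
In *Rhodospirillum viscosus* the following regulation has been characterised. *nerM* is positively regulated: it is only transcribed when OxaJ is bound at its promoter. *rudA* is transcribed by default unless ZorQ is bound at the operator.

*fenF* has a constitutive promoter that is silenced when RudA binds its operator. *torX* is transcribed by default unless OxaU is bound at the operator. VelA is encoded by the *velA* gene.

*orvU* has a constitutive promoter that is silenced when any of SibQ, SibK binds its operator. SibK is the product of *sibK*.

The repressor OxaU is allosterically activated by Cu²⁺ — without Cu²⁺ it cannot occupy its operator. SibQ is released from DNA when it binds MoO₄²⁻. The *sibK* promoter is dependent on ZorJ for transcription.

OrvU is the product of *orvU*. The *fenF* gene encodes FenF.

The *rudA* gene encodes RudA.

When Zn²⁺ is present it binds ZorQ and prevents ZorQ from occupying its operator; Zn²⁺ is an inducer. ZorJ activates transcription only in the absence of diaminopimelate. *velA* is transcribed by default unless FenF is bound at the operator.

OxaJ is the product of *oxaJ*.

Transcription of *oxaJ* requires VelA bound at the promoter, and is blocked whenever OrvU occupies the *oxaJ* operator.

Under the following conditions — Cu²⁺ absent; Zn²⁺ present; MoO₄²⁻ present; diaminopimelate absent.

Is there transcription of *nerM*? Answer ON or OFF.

ON

Zn²⁺ is present, so ZorQ is inactive.
With no repressor bound, *rudA* is transcribed.
So RudA is produced and active.
With repressor RudA bound, *fenF* is not transcribed.
So FenF is not produced.
With no repressor bound, *velA* is transcribed.
So VelA is produced and active.
MoO₄²⁻ is present, so SibQ is inactive.
Diaminopimelate is absent, so ZorJ is active.
No repressor is bound and ZorJ is active, so *sibK* is transcribed.
So SibK is produced and active.
With repressor SibK bound, *orvU* is not transcribed.
So OrvU is not produced.
No repressor is bound and VelA is active, so *oxaJ* is transcribed.
So OxaJ is produced and active.
No repressor is bound and OxaJ is active, so *nerM* is transcribed.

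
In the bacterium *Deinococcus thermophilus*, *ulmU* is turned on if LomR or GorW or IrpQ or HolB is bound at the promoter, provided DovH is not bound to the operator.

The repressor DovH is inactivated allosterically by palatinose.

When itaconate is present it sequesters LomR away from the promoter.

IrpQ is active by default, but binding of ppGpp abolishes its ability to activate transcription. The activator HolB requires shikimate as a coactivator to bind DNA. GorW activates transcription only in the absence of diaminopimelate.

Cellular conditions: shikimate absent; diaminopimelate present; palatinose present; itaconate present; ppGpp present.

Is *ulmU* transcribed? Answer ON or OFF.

OFF

Palatinose is present, so DovH is inactive.
Itaconate is present, so LomR is inactive.
Diaminopimelate is present, so GorW is inactive.
ppGpp is present, so IrpQ is inactive.
Shikimate is absent, so HolB is inactive.
No activator is available at the *ulmU* promoter, so *ulmU* is not transcribed.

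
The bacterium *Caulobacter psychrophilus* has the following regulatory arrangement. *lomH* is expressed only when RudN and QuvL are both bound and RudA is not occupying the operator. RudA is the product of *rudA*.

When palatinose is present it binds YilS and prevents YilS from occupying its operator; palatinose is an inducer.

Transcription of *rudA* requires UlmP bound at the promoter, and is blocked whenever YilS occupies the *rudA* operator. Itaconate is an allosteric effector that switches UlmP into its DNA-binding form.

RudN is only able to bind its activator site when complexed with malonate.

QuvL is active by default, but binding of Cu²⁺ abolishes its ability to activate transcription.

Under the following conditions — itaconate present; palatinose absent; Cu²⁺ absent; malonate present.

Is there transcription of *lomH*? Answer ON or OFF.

ON

Palatinose is absent, so YilS is active.
Itaconate is present, so UlmP is active.
With repressor YilS bound, *rudA* is not transcribed.
So RudA is not produced.
Malonate is present, so RudN is active.
Cu²⁺ is absent, so QuvL is active.
No repressor is bound and RudN and QuvL are active, so *lomH* is transcribed.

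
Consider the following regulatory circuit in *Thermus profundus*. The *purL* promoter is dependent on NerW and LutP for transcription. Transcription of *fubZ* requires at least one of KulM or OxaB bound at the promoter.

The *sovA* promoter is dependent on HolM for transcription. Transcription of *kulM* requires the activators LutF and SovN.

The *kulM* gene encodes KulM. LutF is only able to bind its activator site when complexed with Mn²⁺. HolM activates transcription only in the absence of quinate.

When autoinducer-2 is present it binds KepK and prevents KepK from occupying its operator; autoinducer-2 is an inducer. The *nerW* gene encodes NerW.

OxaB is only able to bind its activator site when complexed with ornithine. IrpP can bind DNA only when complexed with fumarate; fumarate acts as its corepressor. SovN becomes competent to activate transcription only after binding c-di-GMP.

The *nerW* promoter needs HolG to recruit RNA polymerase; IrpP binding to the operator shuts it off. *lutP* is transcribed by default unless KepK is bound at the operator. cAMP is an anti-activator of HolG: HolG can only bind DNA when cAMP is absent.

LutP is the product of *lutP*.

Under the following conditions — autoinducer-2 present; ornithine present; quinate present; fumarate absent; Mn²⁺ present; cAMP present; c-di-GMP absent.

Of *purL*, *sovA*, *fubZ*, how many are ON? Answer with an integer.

1

cAMP is present, so HolG is inactive.
Fumarate is absent, so IrpP is inactive.
Required activator HolG is absent, so *nerW* is not transcribed.
So NerW is not produced.
Autoinducer-2 is present, so KepK is inactive.
With no repressor bound, *lutP* is transcribed.
So LutP is produced and active.
Required activator NerW is absent, so *purL* is not transcribed.
→ *purL* is OFF.
Quinate is present, so HolM is inactive.
Required activator HolM is absent, so *sovA* is not transcribed.
→ *sovA* is OFF.
Mn²⁺ is present, so LutF is active.
c-di-GMP is absent, so SovN is inactive.
Required activator SovN is absent, so *kulM* is not transcribed.
So KulM is not produced.
Ornithine is present, so OxaB is active.
Activator OxaB is present, so *fubZ* is transcribed.
→ *fubZ* is ON.
1 of the 3 genes is transcribed.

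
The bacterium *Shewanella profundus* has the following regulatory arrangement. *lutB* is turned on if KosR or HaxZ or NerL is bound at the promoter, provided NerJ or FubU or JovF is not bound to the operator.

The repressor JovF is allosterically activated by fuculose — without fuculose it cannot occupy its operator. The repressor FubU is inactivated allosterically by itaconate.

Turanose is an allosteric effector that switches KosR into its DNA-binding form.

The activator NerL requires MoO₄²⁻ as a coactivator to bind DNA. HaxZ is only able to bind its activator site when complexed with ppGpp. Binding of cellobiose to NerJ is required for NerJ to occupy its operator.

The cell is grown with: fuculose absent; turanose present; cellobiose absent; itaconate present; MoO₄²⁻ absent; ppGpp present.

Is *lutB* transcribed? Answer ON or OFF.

ON

Turanose is present, so KosR is active.
Cellobiose is absent, so NerJ is inactive.
ppGpp is present, so HaxZ is active.
Itaconate is present, so FubU is inactive.
MoO₄²⁻ is absent, so NerL is inactive.
Fuculose is absent, so JovF is inactive.
Activator KosR is present, so *lutB* is transcribed.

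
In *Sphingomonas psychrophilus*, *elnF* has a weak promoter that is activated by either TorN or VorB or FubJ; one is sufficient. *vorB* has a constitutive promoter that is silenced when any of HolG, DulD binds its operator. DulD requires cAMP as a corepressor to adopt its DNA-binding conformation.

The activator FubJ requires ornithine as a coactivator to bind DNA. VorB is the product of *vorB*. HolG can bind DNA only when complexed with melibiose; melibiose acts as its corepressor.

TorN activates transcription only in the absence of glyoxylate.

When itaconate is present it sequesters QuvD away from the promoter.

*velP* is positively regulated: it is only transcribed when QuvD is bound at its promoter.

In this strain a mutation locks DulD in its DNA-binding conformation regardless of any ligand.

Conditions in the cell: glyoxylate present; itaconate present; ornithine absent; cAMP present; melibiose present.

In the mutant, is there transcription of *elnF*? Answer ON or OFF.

Glyoxylate is present, so TorN is inactive.
Melibiose is present, so HolG is active.
DulD is constitutively active in this strain.
With repressor HolG bound, *vorB* is not transcribed.
So VorB is not produced.
Ornithine is absent, so FubJ is inactive.
No activator is available at the *elnF* promoter, so *elnF* is not transcribed.

OFF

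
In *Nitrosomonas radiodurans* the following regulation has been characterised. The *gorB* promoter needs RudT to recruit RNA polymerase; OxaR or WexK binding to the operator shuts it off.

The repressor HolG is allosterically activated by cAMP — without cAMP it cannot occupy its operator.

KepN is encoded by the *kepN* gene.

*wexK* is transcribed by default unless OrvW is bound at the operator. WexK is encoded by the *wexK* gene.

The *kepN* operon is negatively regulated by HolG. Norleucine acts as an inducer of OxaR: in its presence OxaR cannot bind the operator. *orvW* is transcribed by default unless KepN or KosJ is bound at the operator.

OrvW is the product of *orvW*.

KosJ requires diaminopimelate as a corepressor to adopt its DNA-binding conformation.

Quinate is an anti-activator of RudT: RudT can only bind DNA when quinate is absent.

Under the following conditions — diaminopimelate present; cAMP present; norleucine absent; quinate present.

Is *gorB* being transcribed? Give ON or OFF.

OFF

Quinate is present, so RudT is inactive.
Norleucine is absent, so OxaR is active.
cAMP is present, so HolG is active.
With repressor HolG bound, *kepN* is not transcribed.
So KepN is not produced.
Diaminopimelate is present, so KosJ is active.
With repressor KosJ bound, *orvW* is not transcribed.
So OrvW is not produced.
With no repressor bound, *wexK* is transcribed.
So WexK is produced and active.
With repressor OxaR bound, *gorB* is not transcribed.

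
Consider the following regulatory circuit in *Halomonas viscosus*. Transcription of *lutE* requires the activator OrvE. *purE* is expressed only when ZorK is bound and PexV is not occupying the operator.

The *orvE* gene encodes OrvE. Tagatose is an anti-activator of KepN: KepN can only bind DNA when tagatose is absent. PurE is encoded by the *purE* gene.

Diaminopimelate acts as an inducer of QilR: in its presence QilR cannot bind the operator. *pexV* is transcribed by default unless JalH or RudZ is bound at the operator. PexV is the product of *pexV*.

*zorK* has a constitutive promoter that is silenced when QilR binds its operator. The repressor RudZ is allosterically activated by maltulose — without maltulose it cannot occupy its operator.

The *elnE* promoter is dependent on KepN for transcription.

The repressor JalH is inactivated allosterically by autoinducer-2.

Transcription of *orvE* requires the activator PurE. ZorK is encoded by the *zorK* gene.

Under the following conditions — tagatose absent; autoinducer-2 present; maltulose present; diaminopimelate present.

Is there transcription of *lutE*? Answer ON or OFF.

ON

Autoinducer-2 is present, so JalH is inactive.
Maltulose is present, so RudZ is active.
With repressor RudZ bound, *pexV* is not transcribed.
So PexV is not produced.
Diaminopimelate is present, so QilR is inactive.
With no repressor bound, *zorK* is transcribed.
So ZorK is produced and active.
No repressor is bound and ZorK is active, so *purE* is transcribed.
So PurE is produced and active.
No repressor is bound and PurE is active, so *orvE* is transcribed.
So OrvE is produced and active.
No repressor is bound and OrvE is active, so *lutE* is transcribed.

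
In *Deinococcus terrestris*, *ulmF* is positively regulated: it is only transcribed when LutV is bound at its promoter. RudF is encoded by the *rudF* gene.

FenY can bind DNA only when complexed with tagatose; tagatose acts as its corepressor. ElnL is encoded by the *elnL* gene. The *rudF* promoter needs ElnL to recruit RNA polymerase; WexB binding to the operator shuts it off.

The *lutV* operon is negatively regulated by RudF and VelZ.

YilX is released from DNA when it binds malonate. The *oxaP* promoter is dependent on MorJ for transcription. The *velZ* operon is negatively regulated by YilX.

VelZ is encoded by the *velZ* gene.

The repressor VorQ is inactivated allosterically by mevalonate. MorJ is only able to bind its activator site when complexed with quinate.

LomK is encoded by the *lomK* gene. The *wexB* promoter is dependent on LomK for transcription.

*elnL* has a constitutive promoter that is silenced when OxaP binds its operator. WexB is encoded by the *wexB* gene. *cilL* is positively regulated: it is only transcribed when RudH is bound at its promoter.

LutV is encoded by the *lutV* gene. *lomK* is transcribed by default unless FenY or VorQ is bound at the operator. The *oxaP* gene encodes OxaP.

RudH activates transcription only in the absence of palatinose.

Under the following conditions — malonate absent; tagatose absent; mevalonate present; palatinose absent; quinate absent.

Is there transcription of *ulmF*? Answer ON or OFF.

ON

Quinate is absent, so MorJ is inactive.
Required activator MorJ is absent, so *oxaP* is not transcribed.
So OxaP is not produced.
With no repressor bound, *elnL* is transcribed.
So ElnL is produced and active.
Tagatose is absent, so FenY is inactive.
Mevalonate is present, so VorQ is inactive.
With no repressor bound, *lomK* is transcribed.
So LomK is produced and active.
No repressor is bound and LomK is active, so *wexB* is transcribed.
So WexB is produced and active.
With repressor WexB bound, *rudF* is not transcribed.
So RudF is not produced.
Malonate is absent, so YilX is active.
With repressor YilX bound, *velZ* is not transcribed.
So VelZ is not produced.
With no repressor bound, *lutV* is transcribed.
So LutV is produced and active.
No repressor is bound and LutV is active, so *ulmF* is transcribed.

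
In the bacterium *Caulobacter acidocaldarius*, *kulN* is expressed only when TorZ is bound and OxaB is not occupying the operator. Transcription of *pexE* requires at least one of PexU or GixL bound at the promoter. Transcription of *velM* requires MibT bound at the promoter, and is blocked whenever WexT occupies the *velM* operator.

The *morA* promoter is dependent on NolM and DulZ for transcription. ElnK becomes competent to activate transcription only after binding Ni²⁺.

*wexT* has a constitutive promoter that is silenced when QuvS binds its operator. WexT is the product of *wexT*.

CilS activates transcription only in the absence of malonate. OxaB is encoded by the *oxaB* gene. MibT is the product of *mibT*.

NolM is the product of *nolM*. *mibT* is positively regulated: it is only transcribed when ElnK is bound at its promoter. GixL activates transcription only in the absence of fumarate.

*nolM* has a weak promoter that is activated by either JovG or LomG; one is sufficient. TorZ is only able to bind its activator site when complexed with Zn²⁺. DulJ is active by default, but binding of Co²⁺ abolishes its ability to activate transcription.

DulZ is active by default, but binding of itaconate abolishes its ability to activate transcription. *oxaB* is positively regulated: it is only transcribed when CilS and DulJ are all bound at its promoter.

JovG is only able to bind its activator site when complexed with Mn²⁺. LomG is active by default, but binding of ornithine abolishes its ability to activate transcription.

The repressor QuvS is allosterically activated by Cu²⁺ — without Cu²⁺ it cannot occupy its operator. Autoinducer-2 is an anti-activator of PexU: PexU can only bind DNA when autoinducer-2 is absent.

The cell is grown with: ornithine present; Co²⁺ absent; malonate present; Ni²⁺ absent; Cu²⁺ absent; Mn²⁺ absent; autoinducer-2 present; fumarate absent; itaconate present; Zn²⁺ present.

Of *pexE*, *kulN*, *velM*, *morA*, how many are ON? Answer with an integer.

Autoinducer-2 is present, so PexU is inactive.
Fumarate is absent, so GixL is active.
Activator GixL is present, so *pexE* is transcribed.
→ *pexE* is ON.
Zn²⁺ is present, so TorZ is active.
Malonate is present, so CilS is inactive.
Co²⁺ is absent, so DulJ is active.
Required activator CilS is absent, so *oxaB* is not transcribed.
So OxaB is not produced.
No repressor is bound and TorZ is active, so *kulN* is transcribed.
→ *kulN* is ON.
Ni²⁺ is absent, so ElnK is inactive.
Required activator ElnK is absent, so *mibT* is not transcribed.
So MibT is not produced.
Cu²⁺ is absent, so QuvS is inactive.
With no repressor bound, *wexT* is transcribed.
So WexT is produced and active.
With repressor WexT bound, *velM* is not transcribed.
→ *velM* is OFF.
Mn²⁺ is absent, so JovG is inactive.
Ornithine is present, so LomG is inactive.
No activator is available at the *nolM* promoter, so *nolM* is not transcribed.
So NolM is not produced.
Itaconate is present, so DulZ is inactive.
Required activator NolM is absent, so *morA* is not transcribed.
→ *morA* is OFF.
2 of the 4 genes are transcribed.

2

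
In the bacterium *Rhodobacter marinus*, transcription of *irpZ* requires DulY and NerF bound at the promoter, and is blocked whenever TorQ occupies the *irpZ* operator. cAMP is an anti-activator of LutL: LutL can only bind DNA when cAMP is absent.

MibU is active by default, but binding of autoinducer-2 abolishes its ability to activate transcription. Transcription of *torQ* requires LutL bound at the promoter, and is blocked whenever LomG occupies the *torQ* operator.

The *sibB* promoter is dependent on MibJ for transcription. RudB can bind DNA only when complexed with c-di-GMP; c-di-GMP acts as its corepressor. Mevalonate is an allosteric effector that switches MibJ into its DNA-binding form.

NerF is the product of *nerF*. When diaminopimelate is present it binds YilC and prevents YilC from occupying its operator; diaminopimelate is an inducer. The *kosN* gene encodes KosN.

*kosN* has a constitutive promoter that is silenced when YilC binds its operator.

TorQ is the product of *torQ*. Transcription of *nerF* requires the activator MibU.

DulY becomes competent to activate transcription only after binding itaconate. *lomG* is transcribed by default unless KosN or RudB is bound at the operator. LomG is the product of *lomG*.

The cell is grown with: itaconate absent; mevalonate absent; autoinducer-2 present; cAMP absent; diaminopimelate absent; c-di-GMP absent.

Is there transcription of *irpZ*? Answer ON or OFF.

OFF

Itaconate is absent, so DulY is inactive.
Autoinducer-2 is present, so MibU is inactive.
Required activator MibU is absent, so *nerF* is not transcribed.
So NerF is not produced.
Diaminopimelate is absent, so YilC is active.
With repressor YilC bound, *kosN* is not transcribed.
So KosN is not produced.
c-di-GMP is absent, so RudB is inactive.
With no repressor bound, *lomG* is transcribed.
So LomG is produced and active.
cAMP is absent, so LutL is active.
With repressor LomG bound, *torQ* is not transcribed.
So TorQ is not produced.
Required activator DulY is absent, so *irpZ* is not transcribed.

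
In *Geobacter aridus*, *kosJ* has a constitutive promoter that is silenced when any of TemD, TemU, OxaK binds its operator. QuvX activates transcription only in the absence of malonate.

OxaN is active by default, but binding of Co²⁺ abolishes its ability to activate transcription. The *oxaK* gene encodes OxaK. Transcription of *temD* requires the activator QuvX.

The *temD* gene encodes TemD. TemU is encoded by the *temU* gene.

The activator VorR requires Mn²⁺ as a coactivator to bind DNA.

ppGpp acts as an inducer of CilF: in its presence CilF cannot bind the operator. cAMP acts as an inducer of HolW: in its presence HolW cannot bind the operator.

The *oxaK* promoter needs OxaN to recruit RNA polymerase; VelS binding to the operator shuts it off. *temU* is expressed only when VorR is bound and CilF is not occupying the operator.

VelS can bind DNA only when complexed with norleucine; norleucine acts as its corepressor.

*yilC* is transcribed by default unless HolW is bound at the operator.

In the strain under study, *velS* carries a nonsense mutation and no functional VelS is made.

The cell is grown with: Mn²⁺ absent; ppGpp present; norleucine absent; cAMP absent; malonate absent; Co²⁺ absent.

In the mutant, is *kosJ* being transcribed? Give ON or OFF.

Malonate is absent, so QuvX is active.
No repressor is bound and QuvX is active, so *temD* is transcribed.
So TemD is produced and active.
ppGpp is present, so CilF is inactive.
Mn²⁺ is absent, so VorR is inactive.
Required activator VorR is absent, so *temU* is not transcribed.
So TemU is not produced.
VelS is non-functional in this strain, so it has no effect.
Co²⁺ is absent, so OxaN is active.
No repressor is bound and OxaN is active, so *oxaK* is transcribed.
So OxaK is produced and active.
With repressor TemD bound, *kosJ* is not transcribed.

OFF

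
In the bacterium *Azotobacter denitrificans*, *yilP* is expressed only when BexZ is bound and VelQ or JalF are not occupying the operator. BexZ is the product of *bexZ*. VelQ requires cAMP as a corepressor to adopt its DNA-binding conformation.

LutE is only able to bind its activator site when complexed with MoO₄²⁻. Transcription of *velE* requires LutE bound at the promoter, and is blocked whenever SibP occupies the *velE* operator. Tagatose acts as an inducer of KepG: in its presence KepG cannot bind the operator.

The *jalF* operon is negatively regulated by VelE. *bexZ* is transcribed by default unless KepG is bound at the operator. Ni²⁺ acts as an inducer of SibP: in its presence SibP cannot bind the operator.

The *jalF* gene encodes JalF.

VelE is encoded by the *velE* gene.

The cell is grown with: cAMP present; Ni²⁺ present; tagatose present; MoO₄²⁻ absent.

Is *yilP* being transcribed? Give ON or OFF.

OFF

cAMP is present, so VelQ is active.
MoO₄²⁻ is absent, so LutE is inactive.
Ni²⁺ is present, so SibP is inactive.
Required activator LutE is absent, so *velE* is not transcribed.
So VelE is not produced.
With no repressor bound, *jalF* is transcribed.
So JalF is produced and active.
Tagatose is present, so KepG is inactive.
With no repressor bound, *bexZ* is transcribed.
So BexZ is produced and active.
With repressor VelQ bound, *yilP* is not transcribed.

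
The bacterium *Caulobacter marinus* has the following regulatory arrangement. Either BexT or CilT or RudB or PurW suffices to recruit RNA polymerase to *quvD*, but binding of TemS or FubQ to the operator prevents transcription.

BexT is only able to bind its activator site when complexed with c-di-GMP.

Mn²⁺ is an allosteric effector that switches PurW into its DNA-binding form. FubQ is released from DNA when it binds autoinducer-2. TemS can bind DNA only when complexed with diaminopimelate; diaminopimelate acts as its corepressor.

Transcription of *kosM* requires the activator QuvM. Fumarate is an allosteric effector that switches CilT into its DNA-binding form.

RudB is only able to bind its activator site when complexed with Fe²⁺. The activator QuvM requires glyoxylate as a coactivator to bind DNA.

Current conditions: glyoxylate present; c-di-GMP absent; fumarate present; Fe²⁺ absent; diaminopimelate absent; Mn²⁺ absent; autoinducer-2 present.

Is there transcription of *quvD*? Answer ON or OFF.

c-di-GMP is absent, so BexT is inactive.
Diaminopimelate is absent, so TemS is inactive.
Fumarate is present, so CilT is active.
Fe²⁺ is absent, so RudB is inactive.
Autoinducer-2 is present, so FubQ is inactive.
Mn²⁺ is absent, so PurW is inactive.
Activator CilT is present, so *quvD* is transcribed.

ON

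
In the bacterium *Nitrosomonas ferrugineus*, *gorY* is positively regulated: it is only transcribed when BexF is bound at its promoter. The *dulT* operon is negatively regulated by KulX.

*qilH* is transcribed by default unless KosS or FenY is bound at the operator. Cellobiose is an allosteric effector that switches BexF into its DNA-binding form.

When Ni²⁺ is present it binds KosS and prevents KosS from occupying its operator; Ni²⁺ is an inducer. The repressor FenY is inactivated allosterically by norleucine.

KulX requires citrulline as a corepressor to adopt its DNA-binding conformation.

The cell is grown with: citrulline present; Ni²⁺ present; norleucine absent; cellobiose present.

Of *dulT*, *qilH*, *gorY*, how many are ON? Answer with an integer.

Citrulline is present, so KulX is active.
With repressor KulX bound, *dulT* is not transcribed.
→ *dulT* is OFF.
Ni²⁺ is present, so KosS is inactive.
Norleucine is absent, so FenY is active.
With repressor FenY bound, *qilH* is not transcribed.
→ *qilH* is OFF.
Cellobiose is present, so BexF is active.
No repressor is bound and BexF is active, so *gorY* is transcribed.
→ *gorY* is ON.
1 of the 3 genes is transcribed.

1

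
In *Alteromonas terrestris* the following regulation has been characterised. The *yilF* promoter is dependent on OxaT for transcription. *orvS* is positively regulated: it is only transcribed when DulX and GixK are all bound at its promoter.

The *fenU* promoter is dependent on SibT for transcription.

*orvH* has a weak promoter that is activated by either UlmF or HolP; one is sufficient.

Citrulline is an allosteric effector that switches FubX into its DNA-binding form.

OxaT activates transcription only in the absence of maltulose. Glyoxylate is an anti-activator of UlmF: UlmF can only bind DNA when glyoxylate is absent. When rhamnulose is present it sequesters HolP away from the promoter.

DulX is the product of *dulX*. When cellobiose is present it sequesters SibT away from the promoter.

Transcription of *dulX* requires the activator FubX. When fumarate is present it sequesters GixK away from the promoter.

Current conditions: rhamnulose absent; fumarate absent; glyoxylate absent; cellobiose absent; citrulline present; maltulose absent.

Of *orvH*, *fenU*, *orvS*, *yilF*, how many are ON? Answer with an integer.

Glyoxylate is absent, so UlmF is active.
Rhamnulose is absent, so HolP is active.
Activator UlmF is present, so *orvH* is transcribed.
→ *orvH* is ON.
Cellobiose is absent, so SibT is active.
No repressor is bound and SibT is active, so *fenU* is transcribed.
→ *fenU* is ON.
Citrulline is present, so FubX is active.
No repressor is bound and FubX is active, so *dulX* is transcribed.
So DulX is produced and active.
Fumarate is absent, so GixK is active.
No repressor is bound and DulX and GixK are active, so *orvS* is transcribed.
→ *orvS* is ON.
Maltulose is absent, so OxaT is active.
No repressor is bound and OxaT is active, so *yilF* is transcribed.
→ *yilF* is ON.
4 of the 4 genes are transcribed.

4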